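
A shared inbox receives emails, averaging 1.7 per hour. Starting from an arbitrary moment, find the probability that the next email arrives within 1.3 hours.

0.8903

Inter-arrival times are exponential with rate λ = 1.7 per hour.
P(T ≤ 1.3) = 1 − e^(−λt) = 1 − e^(−1.7 × 1.3) = 1 − e^(−2.21) ≈ 0.8903.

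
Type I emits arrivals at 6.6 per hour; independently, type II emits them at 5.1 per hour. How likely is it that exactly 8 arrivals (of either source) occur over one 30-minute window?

Independent Poisson processes superpose: combined rate λ = 6.6 + 5.1 = 11.7 per hour.
Over the interval, μ = 11.7 × 0.5 = 5.85 (a 30-minute window = 0.5 hours).
P(N = 8) = e^(−5.85) · 5.85^8/8! ≈ 0.0980.

0.0980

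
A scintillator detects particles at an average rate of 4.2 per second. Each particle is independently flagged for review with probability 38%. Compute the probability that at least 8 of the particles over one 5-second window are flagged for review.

0.5442

Thinning: the particles that are flagged for review themselves form a Poisson process with rate 0.38 × 4.2 = 1.596 per second.
Over the interval, μ = 1.596 × 5 = 7.98 (a 5-second window = 5 seconds).
P(N ≥ 8) = 1 − P(N ≤ 7) ≈ 0.5442.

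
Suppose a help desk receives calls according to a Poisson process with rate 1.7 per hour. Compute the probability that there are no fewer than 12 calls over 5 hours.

Over the interval, μ = 1.7 × 5 = 8.5 (5 hours).
P(N ≥ 12) = 1 − P(N ≤ 11) = 1 − Σ_{j=0}^{11} e^(−μ) μ^j/j! ≈ 0.1513.

0.1513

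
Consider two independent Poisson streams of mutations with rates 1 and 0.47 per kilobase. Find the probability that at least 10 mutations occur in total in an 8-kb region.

0.7360

Independent Poisson processes superpose: combined rate λ = 1 + 0.47 = 1.47 per kilobase.
Over the interval, μ = 1.47 × 8 = 11.76 (an 8-kb region = 8 kilobases).
P(N ≥ 10) = 1 − P(N ≤ 9) ≈ 0.7360.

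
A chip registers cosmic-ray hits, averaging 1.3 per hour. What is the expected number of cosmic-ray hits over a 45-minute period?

E[N] = λt = 1.3 × 0.75 = 0.975 (a 45-minute period = 0.75 hours).

0.975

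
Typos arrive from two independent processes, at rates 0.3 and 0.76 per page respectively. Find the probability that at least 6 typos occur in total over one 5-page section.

0.4365

Independent Poisson processes superpose: combined rate λ = 0.3 + 0.76 = 1.06 per page.
Over the interval, μ = 1.06 × 5 = 5.3 (a 5-page section = 5 pages).
P(N ≥ 6) = 1 − P(N ≤ 5) ≈ 0.4365.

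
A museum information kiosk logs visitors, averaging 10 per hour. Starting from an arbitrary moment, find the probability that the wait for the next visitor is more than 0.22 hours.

0.1108

The wait for the next event is exponential with rate λ = 10 per hour.
P(T > 0.22) = e^(−λt) = e^(−10 × 0.22) = e^(−2.2) ≈ 0.1108.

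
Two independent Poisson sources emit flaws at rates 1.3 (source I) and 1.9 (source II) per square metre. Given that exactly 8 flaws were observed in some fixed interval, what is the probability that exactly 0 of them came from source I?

0.0154

Given the total, each event is independently from source I with probability p = λ_I/(λ_I+λ_II) = 1.3/3.2 ≈ 0.4062.
So K ~ Binomial(8, 1.3/3.2): P(K = 0) = C(8,0) · (1.3/3.2)^0 · (1.9/3.2)^8 ≈ 0.0154.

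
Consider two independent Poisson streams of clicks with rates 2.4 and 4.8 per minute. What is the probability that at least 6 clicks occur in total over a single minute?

0.7241

Independent Poisson processes superpose: combined rate λ = 2.4 + 4.8 = 7.2 per minute.
So μ = 7.2.
P(N ≥ 6) = 1 − P(N ≤ 5) ≈ 0.7241.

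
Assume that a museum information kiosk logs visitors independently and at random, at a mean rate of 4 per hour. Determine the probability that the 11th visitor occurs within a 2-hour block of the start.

0.1841

Over the interval, μ = 4 × 2 = 8 (a 2-hour block = 2 hours).
The 11th arrival falls in the interval iff at least 11 events occur there: P(S_11 ≤ t) = P(N ≥ 11) = 1 − P(N ≤ 10) ≈ 0.1841.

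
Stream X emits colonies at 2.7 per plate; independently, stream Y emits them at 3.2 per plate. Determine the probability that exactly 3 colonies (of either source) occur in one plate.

Independent Poisson processes superpose: combined rate λ = 2.7 + 3.2 = 5.9 per plate.
So μ = 5.9.
P(N = 3) = e^(−5.9) · 5.9^3/3! ≈ 0.0938.

0.0938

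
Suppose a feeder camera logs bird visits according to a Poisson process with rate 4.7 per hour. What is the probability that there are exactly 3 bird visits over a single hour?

0.1574

With mean μ = 4.7 per hour,
P(N = 3) = e^(−μ) μ^3/3! = e^(−4.7) · 4.7^3/6 ≈ 0.1574.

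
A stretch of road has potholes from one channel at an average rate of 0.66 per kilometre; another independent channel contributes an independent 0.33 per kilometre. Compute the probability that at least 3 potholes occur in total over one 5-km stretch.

0.8711

Independent Poisson processes superpose: combined rate λ = 0.66 + 0.33 = 0.99 per kilometre.
Over the interval, μ = 0.99 × 5 = 4.95 (a 5-km stretch = 5 kilometres).
P(N ≥ 3) = 1 − P(N ≤ 2) ≈ 0.8711.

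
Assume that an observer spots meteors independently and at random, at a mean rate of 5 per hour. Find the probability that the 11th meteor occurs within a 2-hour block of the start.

0.4170

Over the interval, μ = 5 × 2 = 10 (a 2-hour block = 2 hours).
The 11th arrival falls in the interval iff at least 11 events occur there: P(S_11 ≤ t) = P(N ≥ 11) = 1 − P(N ≤ 10) ≈ 0.4170.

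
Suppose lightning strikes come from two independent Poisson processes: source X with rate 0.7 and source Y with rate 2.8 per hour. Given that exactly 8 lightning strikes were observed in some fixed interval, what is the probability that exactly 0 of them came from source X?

Given the total, each event is independently from source X with probability p = λ_X/(λ_X+λ_Y) = 0.7/3.5 = 0.2000.
So K ~ Binomial(8, 0.7/3.5): P(K = 0) = C(8,0) · (0.7/3.5)^0 · (2.8/3.5)^8 ≈ 0.1678.

0.1678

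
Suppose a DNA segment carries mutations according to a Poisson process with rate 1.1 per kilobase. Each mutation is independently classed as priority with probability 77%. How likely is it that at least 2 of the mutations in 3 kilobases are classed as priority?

Thinning: the mutations that are classed as priority themselves form a Poisson process with rate 0.77 × 1.1 = 0.847 per kilobase.
Over the interval, μ = 0.847 × 3 = 2.541 (3 kilobases).
P(N ≥ 2) = 1 − P(N ≤ 1) ≈ 0.7210.

0.7210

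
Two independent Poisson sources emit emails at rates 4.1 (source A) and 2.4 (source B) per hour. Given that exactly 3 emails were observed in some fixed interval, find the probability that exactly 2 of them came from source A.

Given the total, each event is independently from source A with probability p = λ_A/(λ_A+λ_B) = 4.1/6.5 ≈ 0.6308.
So K ~ Binomial(3, 4.1/6.5): P(K = 2) = C(3,2) · (4.1/6.5)^2 · (2.4/6.5)^1 ≈ 0.4407.

0.4407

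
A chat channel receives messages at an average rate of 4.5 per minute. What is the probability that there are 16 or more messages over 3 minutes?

0.2822

Over the interval, μ = 4.5 × 3 = 13.5 (3 minutes).
P(N ≥ 16) = 1 − P(N ≤ 15) = 1 − Σ_{j=0}^{15} e^(−μ) μ^j/j! ≈ 0.2822.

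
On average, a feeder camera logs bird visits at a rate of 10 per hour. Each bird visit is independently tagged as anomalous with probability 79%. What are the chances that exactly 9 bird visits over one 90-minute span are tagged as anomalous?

Thinning: the bird visits that are tagged as anomalous themselves form a Poisson process with rate 0.79 × 10 = 7.9 per hour.
Over the interval, μ = 7.9 × 1.5 = 11.85 (a 90-minute span = 1.5 hours).
P(N = 9) = e^(−11.85) · 11.85^9/9! ≈ 0.0906.

0.0906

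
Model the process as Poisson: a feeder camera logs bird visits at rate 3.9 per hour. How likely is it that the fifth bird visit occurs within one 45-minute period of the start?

Over the interval, μ = 3.9 × 0.75 = 2.925 (a 45-minute period = 0.75 hours).
The fifth arrival falls in the interval iff at least 5 events occur there: P(S_5 ≤ t) = P(N ≥ 5) = 1 − P(N ≤ 4) ≈ 0.1723.

0.1723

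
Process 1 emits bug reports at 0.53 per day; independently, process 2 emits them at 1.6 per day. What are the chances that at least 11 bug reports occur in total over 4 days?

Independent Poisson processes superpose: combined rate λ = 0.53 + 1.6 = 2.13 per day.
Over the interval, μ = 2.13 × 4 = 8.52 (4 days).
P(N ≥ 11) = 1 − P(N ≤ 10) ≈ 0.2388.

0.2388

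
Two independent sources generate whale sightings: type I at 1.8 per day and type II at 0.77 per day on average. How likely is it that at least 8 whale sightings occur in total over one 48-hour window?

Independent Poisson processes superpose: combined rate λ = 1.8 + 0.77 = 2.57 per day.
Over the interval, μ = 2.57 × 2 = 5.14 (a 48-hour window = 2 days).
P(N ≥ 8) = 1 − P(N ≤ 7) ≈ 0.1484.

0.1484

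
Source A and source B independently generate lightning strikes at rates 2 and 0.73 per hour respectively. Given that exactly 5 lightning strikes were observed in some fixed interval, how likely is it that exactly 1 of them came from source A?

0.0187

Given the total, each event is independently from source A with probability p = λ_A/(λ_A+λ_B) = 2/2.73 ≈ 0.7326.
So K ~ Binomial(5, 2/2.73): P(K = 1) = C(5,1) · (2/2.73)^1 · (0.73/2.73)^4 ≈ 0.0187.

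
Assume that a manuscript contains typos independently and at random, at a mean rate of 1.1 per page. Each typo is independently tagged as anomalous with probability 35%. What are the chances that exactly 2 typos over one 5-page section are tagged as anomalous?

Thinning: the typos that are tagged as anomalous themselves form a Poisson process with rate 0.35 × 1.1 = 0.385 per page.
Over the interval, μ = 0.385 × 5 = 1.925 (a 5-page section = 5 pages).
P(N = 2) = e^(−1.925) · 1.925^2/2! ≈ 0.2703.

0.2703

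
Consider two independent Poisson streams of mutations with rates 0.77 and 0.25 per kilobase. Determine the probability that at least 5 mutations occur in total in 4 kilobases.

Independent Poisson processes superpose: combined rate λ = 0.77 + 0.25 = 1.02 per kilobase.
Over the interval, μ = 1.02 × 4 = 4.08 (4 kilobases).
P(N ≥ 5) = 1 − P(N ≤ 4) ≈ 0.3868.

0.3868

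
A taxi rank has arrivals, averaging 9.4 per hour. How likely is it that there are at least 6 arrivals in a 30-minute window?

Over the interval, μ = 9.4 × 0.5 = 4.7 (a 30-minute window = 0.5 hours).
P(N ≥ 6) = 1 − P(N ≤ 5) = 1 − Σ_{j=0}^{5} e^(−μ) μ^j/j! ≈ 0.3316.

0.3316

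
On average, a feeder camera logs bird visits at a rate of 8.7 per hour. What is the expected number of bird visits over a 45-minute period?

E[N] = λt = 8.7 × 0.75 = 6.525 (a 45-minute period = 0.75 hours).

6.525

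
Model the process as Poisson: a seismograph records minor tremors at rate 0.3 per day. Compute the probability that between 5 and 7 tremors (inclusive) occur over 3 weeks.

0.4548

Over the interval, μ = 0.3 × 21 = 6.3 (3 weeks = 21 days).
P(5 ≤ N ≤ 7) = Σ_{j=5}^{7} e^(−6.3) · 6.3^j/j! ≈ 0.4548.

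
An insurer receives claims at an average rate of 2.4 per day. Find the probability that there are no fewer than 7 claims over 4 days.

Over the interval, μ = 2.4 × 4 = 9.6 (4 days).
P(N ≥ 7) = 1 − P(N ≤ 6) = 1 − Σ_{j=0}^{6} e^(−μ) μ^j/j! ≈ 0.8426.

0.8426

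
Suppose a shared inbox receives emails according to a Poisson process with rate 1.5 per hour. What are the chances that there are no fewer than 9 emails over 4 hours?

Over the interval, μ = 1.5 × 4 = 6 (4 hours).
P(N ≥ 9) = 1 − P(N ≤ 8) = 1 − Σ_{j=0}^{8} e^(−μ) μ^j/j! ≈ 0.1528.

0.1528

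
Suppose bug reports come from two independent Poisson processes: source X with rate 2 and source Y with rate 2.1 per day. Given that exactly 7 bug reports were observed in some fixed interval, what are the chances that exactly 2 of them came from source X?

0.1762

Given the total, each event is independently from source X with probability p = λ_X/(λ_X+λ_Y) = 2/4.1 ≈ 0.4878.
So K ~ Binomial(7, 2/4.1): P(K = 2) = C(7,2) · (2/4.1)^2 · (2.1/4.1)^5 ≈ 0.1762.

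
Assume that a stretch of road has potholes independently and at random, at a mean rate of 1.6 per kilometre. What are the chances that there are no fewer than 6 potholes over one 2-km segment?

0.1054

Over the interval, μ = 1.6 × 2 = 3.2 (a 2-km segment = 2 kilometres).
P(N ≥ 6) = 1 − P(N ≤ 5) = 1 − Σ_{j=0}^{5} e^(−μ) μ^j/j! ≈ 0.1054.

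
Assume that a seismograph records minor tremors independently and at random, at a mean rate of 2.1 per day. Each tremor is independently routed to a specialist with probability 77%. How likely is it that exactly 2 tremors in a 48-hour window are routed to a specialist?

0.2060

Thinning: the tremors that are routed to a specialist themselves form a Poisson process with rate 0.77 × 2.1 = 1.617 per day.
Over the interval, μ = 1.617 × 2 = 3.234 (a 48-hour window = 2 days).
P(N = 2) = e^(−3.234) · 3.234^2/2! ≈ 0.2060.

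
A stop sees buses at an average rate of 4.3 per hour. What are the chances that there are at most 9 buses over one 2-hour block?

Over the interval, μ = 4.3 × 2 = 8.6 (a 2-hour block = 2 hours).
P(N ≤ 9) = Σ_{j=0}^{9} e^(−μ) μ^j/j! ≈ 0.6400.

0.6400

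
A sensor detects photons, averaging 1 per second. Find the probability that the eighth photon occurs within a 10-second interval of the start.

0.7798

Over the interval, μ = 1 × 10 = 10 (a 10-second interval = 10 seconds).
The eighth arrival falls in the interval iff at least 8 events occur there: P(S_8 ≤ t) = P(N ≥ 8) = 1 − P(N ≤ 7) ≈ 0.7798.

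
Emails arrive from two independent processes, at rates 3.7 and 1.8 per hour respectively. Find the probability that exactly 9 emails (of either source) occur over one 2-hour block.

Independent Poisson processes superpose: combined rate λ = 3.7 + 1.8 = 5.5 per hour.
Over the interval, μ = 5.5 × 2 = 11 (a 2-hour block = 2 hours).
P(N = 9) = e^(−11) · 11^9/9! ≈ 0.1085.

0.1085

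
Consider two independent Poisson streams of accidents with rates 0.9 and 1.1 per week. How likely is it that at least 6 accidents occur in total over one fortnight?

0.2149

Independent Poisson processes superpose: combined rate λ = 0.9 + 1.1 = 2 per week.
Over the interval, μ = 2 × 2 = 4 (a fortnight = 2 weeks).
P(N ≥ 6) = 1 − P(N ≤ 5) ≈ 0.2149.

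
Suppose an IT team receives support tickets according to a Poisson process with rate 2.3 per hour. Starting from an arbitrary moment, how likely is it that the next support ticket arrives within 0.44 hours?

Inter-arrival times are exponential with rate λ = 2.3 per hour.
P(T ≤ 0.44) = 1 − e^(−λt) = 1 − e^(−2.3 × 0.44) = 1 − e^(−1.012) ≈ 0.6365.

0.6365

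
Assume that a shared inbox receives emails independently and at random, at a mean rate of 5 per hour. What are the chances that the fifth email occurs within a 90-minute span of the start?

Over the interval, μ = 5 × 1.5 = 7.5 (a 90-minute span = 1.5 hours).
The fifth arrival falls in the interval iff at least 5 events occur there: P(S_5 ≤ t) = P(N ≥ 5) = 1 − P(N ≤ 4) ≈ 0.8679.

0.8679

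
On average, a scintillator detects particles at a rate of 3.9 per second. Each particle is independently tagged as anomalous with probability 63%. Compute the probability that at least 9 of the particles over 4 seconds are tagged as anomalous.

Thinning: the particles that are tagged as anomalous themselves form a Poisson process with rate 0.63 × 3.9 = 2.457 per second.
Over the interval, μ = 2.457 × 4 = 9.828 (4 seconds).
P(N ≥ 9) = 1 − P(N ≤ 8) ≈ 0.6475.

0.6475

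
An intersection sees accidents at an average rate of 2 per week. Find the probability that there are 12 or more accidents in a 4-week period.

Over the interval, μ = 2 × 4 = 8 (a 4-week period = 4 weeks).
P(N ≥ 12) = 1 − P(N ≤ 11) = 1 − Σ_{j=0}^{11} e^(−μ) μ^j/j! ≈ 0.1119.

0.1119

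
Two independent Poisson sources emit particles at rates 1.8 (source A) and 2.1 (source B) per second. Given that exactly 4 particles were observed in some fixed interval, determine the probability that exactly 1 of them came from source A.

Given the total, each event is independently from source A with probability p = λ_A/(λ_A+λ_B) = 1.8/3.9 ≈ 0.4615.
So K ~ Binomial(4, 1.8/3.9): P(K = 1) = C(4,1) · (1.8/3.9)^1 · (2.1/3.9)^3 ≈ 0.2882.

0.2882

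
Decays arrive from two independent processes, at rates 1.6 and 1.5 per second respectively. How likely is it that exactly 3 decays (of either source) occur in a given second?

0.2237

Independent Poisson processes superpose: combined rate λ = 1.6 + 1.5 = 3.1 per second.
So μ = 3.1.
P(N = 3) = e^(−3.1) · 3.1^3/3! ≈ 0.2237.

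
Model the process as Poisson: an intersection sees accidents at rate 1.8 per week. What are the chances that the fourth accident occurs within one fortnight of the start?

0.4848

Over the interval, μ = 1.8 × 2 = 3.6 (a fortnight = 2 weeks).
The fourth arrival falls in the interval iff at least 4 events occur there: P(S_4 ≤ t) = P(N ≥ 4) = 1 − P(N ≤ 3) ≈ 0.4848.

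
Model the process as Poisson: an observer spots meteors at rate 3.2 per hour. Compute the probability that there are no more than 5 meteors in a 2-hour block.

0.3837

Over the interval, μ = 3.2 × 2 = 6.4 (a 2-hour block = 2 hours).
P(N ≤ 5) = Σ_{j=0}^{5} e^(−μ) μ^j/j! ≈ 0.3837.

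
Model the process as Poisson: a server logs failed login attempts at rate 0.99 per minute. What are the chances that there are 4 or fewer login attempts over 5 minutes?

Over the interval, μ = 0.99 × 5 = 4.95 (5 minutes).
P(N ≤ 4) = Σ_{j=0}^{4} e^(−μ) μ^j/j! ≈ 0.4493.

0.4493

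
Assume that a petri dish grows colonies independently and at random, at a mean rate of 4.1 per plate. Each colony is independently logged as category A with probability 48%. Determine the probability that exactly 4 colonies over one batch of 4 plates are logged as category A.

Thinning: the colonies that are logged as category A themselves form a Poisson process with rate 0.48 × 4.1 = 1.968 per plate.
Over the interval, μ = 1.968 × 4 = 7.872 (a batch of 4 plates = 4 plates).
P(N = 4) = e^(−7.872) · 7.872^4/4! ≈ 0.0610.

0.0610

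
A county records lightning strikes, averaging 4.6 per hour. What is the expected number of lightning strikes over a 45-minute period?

3.45

E[N] = λt = 4.6 × 0.75 = 3.45 (a 45-minute period = 0.75 hours).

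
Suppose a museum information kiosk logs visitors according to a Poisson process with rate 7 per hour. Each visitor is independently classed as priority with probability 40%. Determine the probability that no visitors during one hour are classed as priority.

0.0608

Thinning: the visitors that are classed as priority themselves form a Poisson process with rate 0.4 × 7 = 2.8 per hour.
So μ = 2.8.
P(N = 0) = e^(−2.8) · 2.8^0/0! ≈ 0.0608.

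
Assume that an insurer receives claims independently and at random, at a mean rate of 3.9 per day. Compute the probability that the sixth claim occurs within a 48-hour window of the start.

Over the interval, μ = 3.9 × 2 = 7.8 (a 48-hour window = 2 days).
The sixth arrival falls in the interval iff at least 6 events occur there: P(S_6 ≤ t) = P(N ≥ 6) = 1 − P(N ≤ 5) ≈ 0.7897.

0.7897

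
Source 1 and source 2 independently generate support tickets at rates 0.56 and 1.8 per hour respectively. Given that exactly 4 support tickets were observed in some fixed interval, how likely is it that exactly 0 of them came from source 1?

0.3384

Given the total, each event is independently from source 1 with probability p = λ_1/(λ_1+λ_2) = 0.56/2.36 ≈ 0.2373.
So K ~ Binomial(4, 0.56/2.36): P(K = 0) = C(4,0) · (0.56/2.36)^0 · (1.8/2.36)^4 ≈ 0.3384.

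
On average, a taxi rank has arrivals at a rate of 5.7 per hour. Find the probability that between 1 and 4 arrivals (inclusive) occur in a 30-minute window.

Over the interval, μ = 5.7 × 0.5 = 2.85 (a 30-minute window = 0.5 hours).
P(1 ≤ N ≤ 4) = Σ_{j=1}^{4} e^(−2.85) · 2.85^j/j! ≈ 0.7820.

0.7820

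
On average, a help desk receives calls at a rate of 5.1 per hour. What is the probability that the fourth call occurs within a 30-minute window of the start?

Over the interval, μ = 5.1 × 0.5 = 2.55 (a 30-minute window = 0.5 hours).
The fourth arrival falls in the interval iff at least 4 events occur there: P(S_4 ≤ t) = P(N ≥ 4) = 1 − P(N ≤ 3) ≈ 0.2532.

0.2532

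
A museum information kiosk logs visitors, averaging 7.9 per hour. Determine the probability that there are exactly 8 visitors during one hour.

With mean μ = 7.9 per hour,
P(N = 8) = e^(−μ) μ^8/8! = e^(−7.9) · 7.9^8/40320 ≈ 0.1395.

0.1395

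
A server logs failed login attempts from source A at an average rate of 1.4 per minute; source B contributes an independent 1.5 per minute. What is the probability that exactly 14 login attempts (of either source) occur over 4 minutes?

Independent Poisson processes superpose: combined rate λ = 1.4 + 1.5 = 2.9 per minute.
Over the interval, μ = 2.9 × 4 = 11.6 (4 minutes).
P(N = 14) = e^(−11.6) · 11.6^14/14! ≈ 0.0840.

0.0840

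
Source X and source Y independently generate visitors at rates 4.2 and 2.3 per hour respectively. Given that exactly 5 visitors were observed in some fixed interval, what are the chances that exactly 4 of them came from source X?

0.3084

Given the total, each event is independently from source X with probability p = λ_X/(λ_X+λ_Y) = 4.2/6.5 ≈ 0.6462.
So K ~ Binomial(5, 4.2/6.5): P(K = 4) = C(5,4) · (4.2/6.5)^4 · (2.3/6.5)^1 ≈ 0.3084.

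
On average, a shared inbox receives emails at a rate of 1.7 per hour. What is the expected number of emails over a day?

E[N] = λt = 1.7 × 24 = 40.8 (a day = 24 hours).

40.8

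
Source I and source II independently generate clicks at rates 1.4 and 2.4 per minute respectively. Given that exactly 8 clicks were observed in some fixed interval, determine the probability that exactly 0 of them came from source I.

0.0253

Given the total, each event is independently from source I with probability p = λ_I/(λ_I+λ_II) = 1.4/3.8 ≈ 0.3684.
So K ~ Binomial(8, 1.4/3.8): P(K = 0) = C(8,0) · (1.4/3.8)^0 · (2.4/3.8)^8 ≈ 0.0253.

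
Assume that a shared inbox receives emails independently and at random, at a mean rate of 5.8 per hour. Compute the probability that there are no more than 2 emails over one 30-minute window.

0.4460

Over the interval, μ = 5.8 × 0.5 = 2.9 (a 30-minute window = 0.5 hours).
P(N ≤ 2) = Σ_{j=0}^{2} e^(−μ) μ^j/j! ≈ 0.4460.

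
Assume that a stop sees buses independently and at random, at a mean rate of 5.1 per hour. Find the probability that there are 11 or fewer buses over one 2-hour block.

0.6738

Over the interval, μ = 5.1 × 2 = 10.2 (a 2-hour block = 2 hours).
P(N ≤ 11) = Σ_{j=0}^{11} e^(−μ) μ^j/j! ≈ 0.6738.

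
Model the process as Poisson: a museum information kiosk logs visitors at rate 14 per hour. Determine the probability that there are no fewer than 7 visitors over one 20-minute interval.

Over the interval, μ = 14 × 1/3 ≈ 4.66667 (a 20-minute interval = 1/3 hours).
P(N ≥ 7) = 1 − P(N ≤ 6) = 1 − Σ_{j=0}^{6} e^(−μ) μ^j/j! ≈ 0.1909.

0.1909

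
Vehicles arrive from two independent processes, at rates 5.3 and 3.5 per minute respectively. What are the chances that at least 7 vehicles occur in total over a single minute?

Independent Poisson processes superpose: combined rate λ = 5.3 + 3.5 = 8.8 per minute.
So μ = 8.8.
P(N ≥ 7) = 1 − P(N ≤ 6) ≈ 0.7744.

0.7744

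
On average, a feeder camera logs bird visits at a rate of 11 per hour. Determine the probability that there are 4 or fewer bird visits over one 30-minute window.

Over the interval, μ = 11 × 0.5 = 5.5 (a 30-minute window = 0.5 hours).
P(N ≤ 4) = Σ_{j=0}^{4} e^(−μ) μ^j/j! ≈ 0.3575.

0.3575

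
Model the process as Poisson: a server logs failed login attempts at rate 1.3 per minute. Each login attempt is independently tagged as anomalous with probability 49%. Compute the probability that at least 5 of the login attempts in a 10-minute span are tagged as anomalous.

Thinning: the login attempts that are tagged as anomalous themselves form a Poisson process with rate 0.49 × 1.3 = 0.637 per minute.
Over the interval, μ = 0.637 × 10 = 6.37 (a 10-minute span = 10 minutes).
P(N ≥ 5) = 1 − P(N ≤ 4) ≈ 0.7614.

0.7614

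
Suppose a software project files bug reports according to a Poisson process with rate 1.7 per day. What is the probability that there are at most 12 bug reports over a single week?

0.5874

Over the interval, μ = 1.7 × 7 = 11.9 (a week = 7 days).
P(N ≤ 12) = Σ_{j=0}^{12} e^(−μ) μ^j/j! ≈ 0.5874.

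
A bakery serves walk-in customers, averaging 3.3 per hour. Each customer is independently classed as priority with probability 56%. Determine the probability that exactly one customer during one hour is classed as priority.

0.2912

Thinning: the customers that are classed as priority themselves form a Poisson process with rate 0.56 × 3.3 = 1.848 per hour.
So μ = 1.848.
P(N = 1) = e^(−1.848) · 1.848^1/1! ≈ 0.2912.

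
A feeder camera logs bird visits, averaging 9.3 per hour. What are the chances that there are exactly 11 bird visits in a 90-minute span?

Over the interval, μ = 9.3 × 1.5 = 13.95 (a 90-minute span = 1.5 hours).
P(N = 11) = e^(−μ) μ^11/11! = e^(−13.95) · 13.95^11/39916800 ≈ 0.0853.

0.0853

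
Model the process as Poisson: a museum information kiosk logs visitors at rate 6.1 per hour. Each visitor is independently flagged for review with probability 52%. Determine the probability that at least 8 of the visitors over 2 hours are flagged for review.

0.3046

Thinning: the visitors that are flagged for review themselves form a Poisson process with rate 0.52 × 6.1 = 3.172 per hour.
Over the interval, μ = 3.172 × 2 = 6.344 (2 hours).
P(N ≥ 8) = 1 − P(N ≤ 7) ≈ 0.3046.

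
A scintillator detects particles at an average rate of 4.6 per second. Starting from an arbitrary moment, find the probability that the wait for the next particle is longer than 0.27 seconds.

The wait for the next event is exponential with rate λ = 4.6 per second.
P(T > 0.27) = e^(−λt) = e^(−4.6 × 0.27) = e^(−1.242) ≈ 0.2888.

0.2888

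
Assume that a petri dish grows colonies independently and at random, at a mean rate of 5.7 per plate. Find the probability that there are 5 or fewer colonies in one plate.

With mean μ = 5.7 per plate,
P(N ≤ 5) = Σ_{j=0}^{5} e^(−μ) μ^j/j! ≈ 0.4950.

0.4950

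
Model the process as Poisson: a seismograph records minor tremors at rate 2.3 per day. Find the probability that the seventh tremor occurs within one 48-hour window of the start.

0.1820

Over the interval, μ = 2.3 × 2 = 4.6 (a 48-hour window = 2 days).
The seventh arrival falls in the interval iff at least 7 events occur there: P(S_7 ≤ t) = P(N ≥ 7) = 1 − P(N ≤ 6) ≈ 0.1820.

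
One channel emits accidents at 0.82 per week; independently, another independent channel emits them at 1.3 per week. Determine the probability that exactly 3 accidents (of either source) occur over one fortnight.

0.1830

Independent Poisson processes superpose: combined rate λ = 0.82 + 1.3 = 2.12 per week.
Over the interval, μ = 2.12 × 2 = 4.24 (a fortnight = 2 weeks).
P(N = 3) = e^(−4.24) · 4.24^3/3! ≈ 0.1830.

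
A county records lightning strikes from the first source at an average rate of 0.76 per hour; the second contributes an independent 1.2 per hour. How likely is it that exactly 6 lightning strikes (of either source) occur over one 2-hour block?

0.1000

Independent Poisson processes superpose: combined rate λ = 0.76 + 1.2 = 1.96 per hour.
Over the interval, μ = 1.96 × 2 = 3.92 (a 2-hour block = 2 hours).
P(N = 6) = e^(−3.92) · 3.92^6/6! ≈ 0.1000.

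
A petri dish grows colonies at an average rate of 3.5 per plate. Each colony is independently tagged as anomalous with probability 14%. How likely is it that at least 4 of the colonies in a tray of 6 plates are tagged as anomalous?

0.3393

Thinning: the colonies that are tagged as anomalous themselves form a Poisson process with rate 0.14 × 3.5 = 0.49 per plate.
Over the interval, μ = 0.49 × 6 = 2.94 (a tray of 6 plates = 6 plates).
P(N ≥ 4) = 1 − P(N ≤ 3) ≈ 0.3393.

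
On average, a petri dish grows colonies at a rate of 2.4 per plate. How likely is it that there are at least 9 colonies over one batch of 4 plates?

Over the interval, μ = 2.4 × 4 = 9.6 (a batch of 4 plates = 4 plates).
P(N ≥ 9) = 1 − P(N ≤ 8) = 1 − Σ_{j=0}^{8} e^(−μ) μ^j/j! ≈ 0.6204.

0.6204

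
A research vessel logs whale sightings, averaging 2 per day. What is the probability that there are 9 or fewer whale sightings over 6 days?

0.2424

Over the interval, μ = 2 × 6 = 12 (6 days).
P(N ≤ 9) = Σ_{j=0}^{9} e^(−μ) μ^j/j! ≈ 0.2424.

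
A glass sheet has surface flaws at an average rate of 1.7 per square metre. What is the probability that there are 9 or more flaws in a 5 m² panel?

0.4769

Over the interval, μ = 1.7 × 5 = 8.5 (a 5 m² panel = 5 square metres).
P(N ≥ 9) = 1 − P(N ≤ 8) = 1 − Σ_{j=0}^{8} e^(−μ) μ^j/j! ≈ 0.4769.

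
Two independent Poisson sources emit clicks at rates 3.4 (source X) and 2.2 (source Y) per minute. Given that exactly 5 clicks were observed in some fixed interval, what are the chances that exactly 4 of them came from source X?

Given the total, each event is independently from source X with probability p = λ_X/(λ_X+λ_Y) = 3.4/5.6 ≈ 0.6071.
So K ~ Binomial(5, 3.4/5.6): P(K = 4) = C(5,4) · (3.4/5.6)^4 · (2.2/5.6)^1 ≈ 0.2669.

0.2669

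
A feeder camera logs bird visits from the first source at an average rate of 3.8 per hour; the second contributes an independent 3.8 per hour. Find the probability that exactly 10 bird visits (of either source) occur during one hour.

0.0887

Independent Poisson processes superpose: combined rate λ = 3.8 + 3.8 = 7.6 per hour.
So μ = 7.6.
P(N = 10) = e^(−7.6) · 7.6^10/10! ≈ 0.0887.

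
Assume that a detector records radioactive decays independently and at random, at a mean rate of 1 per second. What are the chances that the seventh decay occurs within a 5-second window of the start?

Over the interval, μ = 1 × 5 = 5 (a 5-second window = 5 seconds).
The seventh arrival falls in the interval iff at least 7 events occur there: P(S_7 ≤ t) = P(N ≥ 7) = 1 − P(N ≤ 6) ≈ 0.2378.

0.2378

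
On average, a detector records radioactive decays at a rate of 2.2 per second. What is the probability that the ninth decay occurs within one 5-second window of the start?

0.7680

Over the interval, μ = 2.2 × 5 = 11 (a 5-second window = 5 seconds).
The ninth arrival falls in the interval iff at least 9 events occur there: P(S_9 ≤ t) = P(N ≥ 9) = 1 − P(N ≤ 8) ≈ 0.7680.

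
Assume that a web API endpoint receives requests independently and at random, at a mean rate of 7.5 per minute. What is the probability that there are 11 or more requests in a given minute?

0.1378

With mean μ = 7.5 per minute,
P(N ≥ 11) = 1 − P(N ≤ 10) = 1 − Σ_{j=0}^{10} e^(−μ) μ^j/j! ≈ 0.1378.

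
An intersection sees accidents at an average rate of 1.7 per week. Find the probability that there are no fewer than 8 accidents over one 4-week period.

Over the interval, μ = 1.7 × 4 = 6.8 (a 4-week period = 4 weeks).
P(N ≥ 8) = 1 − P(N ≤ 7) = 1 − Σ_{j=0}^{7} e^(−μ) μ^j/j! ≈ 0.3715.

0.3715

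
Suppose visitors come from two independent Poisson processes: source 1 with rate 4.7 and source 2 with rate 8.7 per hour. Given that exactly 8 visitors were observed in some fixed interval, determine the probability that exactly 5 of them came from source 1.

Given the total, each event is independently from source 1 with probability p = λ_1/(λ_1+λ_2) = 4.7/13.4 ≈ 0.3507.
So K ~ Binomial(8, 4.7/13.4): P(K = 5) = C(8,5) · (4.7/13.4)^5 · (8.7/13.4)^3 ≈ 0.0814.

0.0814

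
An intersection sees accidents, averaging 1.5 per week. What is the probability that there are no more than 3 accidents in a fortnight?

0.6472

Over the interval, μ = 1.5 × 2 = 3 (a fortnight = 2 weeks).
P(N ≤ 3) = Σ_{j=0}^{3} e^(−μ) μ^j/j! ≈ 0.6472.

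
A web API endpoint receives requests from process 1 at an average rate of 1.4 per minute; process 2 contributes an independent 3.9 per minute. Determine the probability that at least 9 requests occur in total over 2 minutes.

0.7306

Independent Poisson processes superpose: combined rate λ = 1.4 + 3.9 = 5.3 per minute.
Over the interval, μ = 5.3 × 2 = 10.6 (2 minutes).
P(N ≥ 9) = 1 − P(N ≤ 8) ≈ 0.7306.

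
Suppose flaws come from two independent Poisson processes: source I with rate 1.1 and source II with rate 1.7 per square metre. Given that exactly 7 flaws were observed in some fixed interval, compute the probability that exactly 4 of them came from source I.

0.1866

Given the total, each event is independently from source I with probability p = λ_I/(λ_I+λ_II) = 1.1/2.8 ≈ 0.3929.
So K ~ Binomial(7, 1.1/2.8): P(K = 4) = C(7,4) · (1.1/2.8)^4 · (1.7/2.8)^3 ≈ 0.1866.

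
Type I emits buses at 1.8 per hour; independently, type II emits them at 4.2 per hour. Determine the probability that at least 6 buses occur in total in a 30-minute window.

Independent Poisson processes superpose: combined rate λ = 1.8 + 4.2 = 6 per hour.
Over the interval, μ = 6 × 0.5 = 3 (a 30-minute window = 0.5 hours).
P(N ≥ 6) = 1 − P(N ≤ 5) ≈ 0.0839.

0.0839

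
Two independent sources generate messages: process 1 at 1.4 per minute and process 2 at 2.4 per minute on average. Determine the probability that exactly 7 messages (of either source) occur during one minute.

Independent Poisson processes superpose: combined rate λ = 1.4 + 2.4 = 3.8 per minute.
So μ = 3.8.
P(N = 7) = e^(−3.8) · 3.8^7/7! ≈ 0.0508.

0.0508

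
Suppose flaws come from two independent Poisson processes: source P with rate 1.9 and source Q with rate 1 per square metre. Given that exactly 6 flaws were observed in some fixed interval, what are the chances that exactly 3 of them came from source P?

Given the total, each event is independently from source P with probability p = λ_P/(λ_P+λ_Q) = 1.9/2.9 ≈ 0.6552.
So K ~ Binomial(6, 1.9/2.9): P(K = 3) = C(6,3) · (1.9/2.9)^3 · (1/2.9)^3 ≈ 0.2306.

0.2306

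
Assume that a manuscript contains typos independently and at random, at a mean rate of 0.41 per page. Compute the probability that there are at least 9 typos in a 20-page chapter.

Over the interval, μ = 0.41 × 20 = 8.2 (a 20-page chapter = 20 pages).
P(N ≥ 9) = 1 − P(N ≤ 8) = 1 − Σ_{j=0}^{8} e^(−μ) μ^j/j! ≈ 0.4353.

0.4353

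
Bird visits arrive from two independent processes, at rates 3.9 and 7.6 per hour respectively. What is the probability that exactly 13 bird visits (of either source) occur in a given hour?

0.1001

Independent Poisson processes superpose: combined rate λ = 3.9 + 7.6 = 11.5 per hour.
So μ = 11.5.
P(N = 13) = e^(−11.5) · 11.5^13/13! ≈ 0.1001.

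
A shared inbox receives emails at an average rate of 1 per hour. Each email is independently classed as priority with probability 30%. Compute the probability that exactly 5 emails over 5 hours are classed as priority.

0.0141

Thinning: the emails that are classed as priority themselves form a Poisson process with rate 0.3 × 1 = 0.3 per hour.
Over the interval, μ = 0.3 × 5 = 1.5 (5 hours).
P(N = 5) = e^(−1.5) · 1.5^5/5! ≈ 0.0141.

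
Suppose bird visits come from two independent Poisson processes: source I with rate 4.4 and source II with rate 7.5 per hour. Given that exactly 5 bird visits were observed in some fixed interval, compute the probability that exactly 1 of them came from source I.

Given the total, each event is independently from source I with probability p = λ_I/(λ_I+λ_II) = 4.4/11.9 ≈ 0.3697.
So K ~ Binomial(5, 4.4/11.9): P(K = 1) = C(5,1) · (4.4/11.9)^1 · (7.5/11.9)^4 ≈ 0.2917.

0.2917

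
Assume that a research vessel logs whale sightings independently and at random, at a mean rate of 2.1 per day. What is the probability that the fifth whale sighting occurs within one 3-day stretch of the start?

Over the interval, μ = 2.1 × 3 = 6.3 (a 3-day stretch = 3 days).
The fifth arrival falls in the interval iff at least 5 events occur there: P(S_5 ≤ t) = P(N ≥ 5) = 1 − P(N ≤ 4) ≈ 0.7531.

0.7531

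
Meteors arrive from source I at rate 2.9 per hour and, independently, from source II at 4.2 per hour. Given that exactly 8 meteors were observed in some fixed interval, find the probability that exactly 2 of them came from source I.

Given the total, each event is independently from source I with probability p = λ_I/(λ_I+λ_II) = 2.9/7.1 ≈ 0.4085.
So K ~ Binomial(8, 2.9/7.1): P(K = 2) = C(8,2) · (2.9/7.1)^2 · (4.2/7.1)^6 ≈ 0.2002.

0.2002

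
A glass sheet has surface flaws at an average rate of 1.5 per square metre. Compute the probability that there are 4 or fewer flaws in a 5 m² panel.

0.1321

Over the interval, μ = 1.5 × 5 = 7.5 (a 5 m² panel = 5 square metres).
P(N ≤ 4) = Σ_{j=0}^{4} e^(−μ) μ^j/j! ≈ 0.1321.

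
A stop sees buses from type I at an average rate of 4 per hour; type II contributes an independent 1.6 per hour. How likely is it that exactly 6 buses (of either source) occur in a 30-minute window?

0.0407

Independent Poisson processes superpose: combined rate λ = 4 + 1.6 = 5.6 per hour.
Over the interval, μ = 5.6 × 0.5 = 2.8 (a 30-minute window = 0.5 hours).
P(N = 6) = e^(−2.8) · 2.8^6/6! ≈ 0.0407.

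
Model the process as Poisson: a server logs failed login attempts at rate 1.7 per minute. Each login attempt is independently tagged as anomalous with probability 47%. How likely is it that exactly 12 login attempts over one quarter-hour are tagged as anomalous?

0.1144

Thinning: the login attempts that are tagged as anomalous themselves form a Poisson process with rate 0.47 × 1.7 = 0.799 per minute.
Over the interval, μ = 0.799 × 15 = 11.985 (a quarter-hour = 15 minutes).
P(N = 12) = e^(−11.985) · 11.985^12/12! ≈ 0.1144.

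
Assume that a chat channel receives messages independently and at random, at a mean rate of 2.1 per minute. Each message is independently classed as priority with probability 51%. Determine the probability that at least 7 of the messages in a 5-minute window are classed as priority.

Thinning: the messages that are classed as priority themselves form a Poisson process with rate 0.51 × 2.1 = 1.071 per minute.
Over the interval, μ = 1.071 × 5 = 5.355 (a 5-minute window = 5 minutes).
P(N ≥ 7) = 1 − P(N ≤ 6) ≈ 0.2913.

0.2913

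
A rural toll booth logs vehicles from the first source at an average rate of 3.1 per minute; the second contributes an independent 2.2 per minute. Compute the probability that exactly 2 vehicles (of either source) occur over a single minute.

0.0701

Independent Poisson processes superpose: combined rate λ = 3.1 + 2.2 = 5.3 per minute.
So μ = 5.3.
P(N = 2) = e^(−5.3) · 5.3^2/2! ≈ 0.0701.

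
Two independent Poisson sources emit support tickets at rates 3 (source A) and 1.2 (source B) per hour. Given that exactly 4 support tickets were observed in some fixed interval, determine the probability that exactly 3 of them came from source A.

0.4165

Given the total, each event is independently from source A with probability p = λ_A/(λ_A+λ_B) = 3/4.2 ≈ 0.7143.
So K ~ Binomial(4, 3/4.2): P(K = 3) = C(4,3) · (3/4.2)^3 · (1.2/4.2)^1 ≈ 0.4165.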